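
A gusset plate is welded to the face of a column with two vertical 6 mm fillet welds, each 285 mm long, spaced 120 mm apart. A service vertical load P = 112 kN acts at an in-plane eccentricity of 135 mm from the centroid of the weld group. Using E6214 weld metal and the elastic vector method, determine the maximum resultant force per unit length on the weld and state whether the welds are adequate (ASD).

f_max ≈ 505 N/mm; adequate

E62XX → F_EXX = 620 MPa.
Total weld length L_w = 570 mm. Treat welds as unit-width lines.
Polar moment about centroid: J = 2[d³/12 + d(b/2)²] = 2[285³/12 + 285×60²] = 5910000 mm³.
Direct shear f_v = P/L_w = 112×10³ / 570 = 196.5 N/mm (vertical).
Torsion M = P·e = 112×10³ × 135 = 15120000 N·mm.
Critical point at (x, y) = (60, 142.5) from centroid. f_tx = M·y/J = 364.6 N/mm; f_ty = M·x/J = 153.5 N/mm.
Resultant f_max = √[f_tx² + (f_v + f_ty)²] = √[364.6² + (196.5 + 153.5)²] = 505.4 N/mm.
Capacity per unit length: r_n/Ω = (1/2.0) × 0.6 × 620 × (0.707 × 6) = 789 N/mm.
505.4 ≤ 789 → adequate.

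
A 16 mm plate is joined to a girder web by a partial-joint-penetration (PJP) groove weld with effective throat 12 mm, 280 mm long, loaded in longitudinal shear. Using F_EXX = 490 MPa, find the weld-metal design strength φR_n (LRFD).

φR_n ≈ 741 kN

Effective throat (given) t_e = 12 mm.
A_we = 12 × 280 = 3360 mm².
F_nw = 0.6 F_EXX = 294 MPa.
φR_n = 0.75 × 294 × 3360 × 10⁻³ = 740.9 kN.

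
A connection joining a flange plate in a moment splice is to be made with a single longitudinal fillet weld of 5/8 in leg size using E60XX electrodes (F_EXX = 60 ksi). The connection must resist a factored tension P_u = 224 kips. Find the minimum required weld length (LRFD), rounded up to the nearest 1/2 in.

Throat t_e = 0.707 × 0.625 = 0.4419 in.
φr_n = 0.75 × 0.6 × 60 × 0.4419 = 11.93 kips/in.
L_req = P_u / φr_n = 224 / 11.93 = 18.78 in total.
Round up → use L = 19 in.

L = 19 in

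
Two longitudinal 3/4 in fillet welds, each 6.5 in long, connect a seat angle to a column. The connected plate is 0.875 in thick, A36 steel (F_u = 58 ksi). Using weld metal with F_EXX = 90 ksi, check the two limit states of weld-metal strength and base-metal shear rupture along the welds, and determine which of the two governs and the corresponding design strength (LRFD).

φR_n ≈ 279 kip (weld metal governs)

t_e = 0.707 × 0.75 = 0.5302 in; L = 13 in.
Weld metal: φR_n = 0.75 × 0.6 × 90 × 0.5302 × 13 = 279.2 kip.
Base metal (shear rupture): φR_n = 0.75 × 0.6 × 58 × 0.875 × 13 = 296.9 kip.
Governing: weld metal.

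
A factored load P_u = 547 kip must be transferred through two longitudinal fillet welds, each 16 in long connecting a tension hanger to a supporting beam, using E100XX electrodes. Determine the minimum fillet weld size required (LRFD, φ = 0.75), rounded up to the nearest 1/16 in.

w = 9/16 in

E100XX → F_EXX = 100 ksi.
Total weld length L = 32 in.
Required throat t_e = P_u / (φ × 0.6 F_EXX × L) = 547 / (0.75 × 0.6 × 100 × 32) = 0.3799 in.
Required leg w = t_e / 0.707 = 0.5373 in → use 9/16 in.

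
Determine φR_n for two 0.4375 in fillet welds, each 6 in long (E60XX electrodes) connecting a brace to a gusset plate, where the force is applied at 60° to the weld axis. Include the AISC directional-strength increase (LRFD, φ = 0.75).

E60XX → F_EXX = 60 ksi.
t_e = 0.707 × 0.4375 = 0.3093 in; A_we = 0.3093 × 12 = 3.712 in².
Directional factor: 1.0 + 0.5 sin^1.5(60°) = 1.403.
F_nw = 0.6 × 60 × 1.403 = 50.51 ksi.
φR_n = 0.75 × 50.51 × 3.712 = 140.6 kips.

φR_n ≈ 141 kips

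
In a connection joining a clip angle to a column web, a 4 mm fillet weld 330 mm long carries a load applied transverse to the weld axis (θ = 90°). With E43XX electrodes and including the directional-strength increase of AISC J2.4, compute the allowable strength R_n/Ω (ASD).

E43XX → F_EXX = 430 MPa.
t_e = 0.707 × 4 = 2.828 mm; A_we = 2.828 × 330 = 933.2 mm².
Directional factor: 1.0 + 0.5 sin^1.5(90°) = 1.5.
F_nw = 0.6 × 430 × 1.5 = 387 MPa.
R_n/Ω = (387 × 933.2) / 2.0 × 10⁻³ = 180.6 kN.

R_n/Ω ≈ 181 kN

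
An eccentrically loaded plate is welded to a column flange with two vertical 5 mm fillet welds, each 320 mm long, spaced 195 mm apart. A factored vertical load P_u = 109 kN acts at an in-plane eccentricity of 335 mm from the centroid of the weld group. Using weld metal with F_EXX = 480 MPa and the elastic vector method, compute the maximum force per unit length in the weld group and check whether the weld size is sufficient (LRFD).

f_max ≈ 697 N/mm; adequate

Total weld length L_w = 640 mm. Treat welds as unit-width lines.
Polar moment about centroid: J = 2[d³/12 + d(b/2)²] = 2[320³/12 + 320×97.5²] = 11550000 mm³.
Direct shear f_v = P/L_w = 109×10³ / 640 = 170.3 N/mm (vertical).
Torsion M = P·e = 109×10³ × 335 = 36515000 N·mm.
Critical point at (x, y) = (97.5, 160) from centroid. f_tx = M·y/J = 506 N/mm; f_ty = M·x/J = 308.4 N/mm.
Resultant f_max = √[f_tx² + (f_v + f_ty)²] = √[506² + (170.3 + 308.4)²] = 696.6 N/mm.
Capacity per unit length: φr_n = 0.75 × 0.6 × 480 × (0.707 × 5) = 763.6 N/mm.
696.6 ≤ 763.6 → adequate.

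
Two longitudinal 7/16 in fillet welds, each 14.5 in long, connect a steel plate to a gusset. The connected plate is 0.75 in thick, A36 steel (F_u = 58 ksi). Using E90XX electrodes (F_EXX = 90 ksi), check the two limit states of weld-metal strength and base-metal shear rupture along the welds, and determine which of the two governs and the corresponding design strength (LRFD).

t_e = 0.707 × 0.4375 = 0.3093 in; L = 29 in.
Weld metal: φR_n = 0.75 × 0.6 × 90 × 0.3093 × 29 = 363.3 kip.
Base metal (shear rupture): φR_n = 0.75 × 0.6 × 58 × 0.75 × 29 = 567.7 kip.
Governing: weld metal.

φR_n ≈ 363 kip (weld metal governs)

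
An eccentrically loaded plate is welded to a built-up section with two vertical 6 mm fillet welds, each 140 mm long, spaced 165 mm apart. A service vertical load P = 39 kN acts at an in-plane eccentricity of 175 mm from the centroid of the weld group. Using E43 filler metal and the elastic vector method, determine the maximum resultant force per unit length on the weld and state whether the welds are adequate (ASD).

E43XX → F_EXX = 430 MPa.
Total weld length L_w = 280 mm. Treat welds as unit-width lines.
Polar moment about centroid: J = 2[d³/12 + d(b/2)²] = 2[140³/12 + 140×82.5²] = 2363000 mm³.
Direct shear f_v = P/L_w = 39×10³ / 280 = 139.3 N/mm (vertical).
Torsion M = P·e = 39×10³ × 175 = 6825000 N·mm.
Critical point at (x, y) = (82.5, 70) from centroid. f_tx = M·y/J = 202.2 N/mm; f_ty = M·x/J = 238.3 N/mm.
Resultant f_max = √[f_tx² + (f_v + f_ty)²] = √[202.2² + (139.3 + 238.3)²] = 428.3 N/mm.
Capacity per unit length: r_n/Ω = (1/2.0) × 0.6 × 430 × (0.707 × 6) = 547.2 N/mm.
428.3 ≤ 547.2 → adequate.

f_max ≈ 428 N/mm; adequate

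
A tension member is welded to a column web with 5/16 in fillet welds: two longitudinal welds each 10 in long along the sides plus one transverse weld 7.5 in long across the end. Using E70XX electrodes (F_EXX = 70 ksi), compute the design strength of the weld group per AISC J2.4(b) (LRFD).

φR_n ≈ 197 kips

t_e = 0.707 × 0.3125 = 0.2209 in.
R_nwl = 0.6 × 70 × 0.2209 × 20 = 185.6 kips (longitudinal, 2 welds).
R_nwt = 0.6 × 70 × 0.2209 × 7.5 = 69.6 kips (transverse, base value).
(i) R_nwl + R_nwt = 255.2 kips; (ii) 0.85 R_nwl + 1.5 R_nwt = 262.1 kips.
R_n = max = 262.1 kips [governs: (ii)]; φR_n = 196.6 kips.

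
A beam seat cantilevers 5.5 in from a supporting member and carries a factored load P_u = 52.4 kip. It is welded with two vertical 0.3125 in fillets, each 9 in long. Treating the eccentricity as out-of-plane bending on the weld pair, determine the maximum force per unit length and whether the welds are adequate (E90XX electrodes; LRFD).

f_max ≈ 11.1 kip/in; NOT adequate

E90XX → F_EXX = 90 ksi.
L_w = 2 × 9 = 18 in; section modulus (unit throat) S = 2 × L²/6 = 27 in².
Direct shear f_v = P/L_w = 52.4/18 = 2.911 kip/in.
Moment M = P × e = 52.4 × 5.5 = 288.2 kip·in; bending f_b = M/S = 10.67 kip/in.
f_max = √(f_v² + f_b²) = √(2.911² + 10.67²) = 11.06 kip/in.
φr_n = 0.75 × 0.6 × 90 × (0.707 × 0.3125) = 8.948 kip/in → NOT adequate.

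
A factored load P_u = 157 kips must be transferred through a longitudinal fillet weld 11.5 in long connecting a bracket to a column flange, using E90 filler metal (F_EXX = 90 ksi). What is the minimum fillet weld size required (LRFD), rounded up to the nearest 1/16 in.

w = 1/2 in

Total weld length L = 11.5 in.
Required throat t_e = P_u / (φ × 0.6 F_EXX × L) = 157 / (0.75 × 0.6 × 90 × 11.5) = 0.3371 in.
Required leg w = t_e / 0.707 = 0.4768 in → use 1/2 in.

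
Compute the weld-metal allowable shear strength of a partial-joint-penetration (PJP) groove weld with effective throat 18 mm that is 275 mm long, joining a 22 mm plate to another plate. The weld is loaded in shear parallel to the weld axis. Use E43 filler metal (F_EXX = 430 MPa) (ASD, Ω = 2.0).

Effective throat (given) t_e = 18 mm.
A_we = 18 × 275 = 4950 mm².
F_nw = 0.6 F_EXX = 258 MPa.
R_n/Ω = (258 × 4950) / 2.0 × 10⁻³ = 638.6 kN.

R_n/Ω ≈ 639 kN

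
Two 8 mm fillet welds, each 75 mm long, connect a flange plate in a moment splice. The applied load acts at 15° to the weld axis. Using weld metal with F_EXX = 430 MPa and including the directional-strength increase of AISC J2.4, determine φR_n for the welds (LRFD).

t_e = 0.707 × 8 = 5.656 mm; A_we = 5.656 × 150 = 848.4 mm².
Directional factor: 1.0 + 0.5 sin^1.5(15°) = 1.066.
F_nw = 0.6 × 430 × 1.066 = 275 MPa.
φR_n = 0.75 × 275 × 848.4 × 10⁻³ = 175 kN.

φR_n ≈ 175 kN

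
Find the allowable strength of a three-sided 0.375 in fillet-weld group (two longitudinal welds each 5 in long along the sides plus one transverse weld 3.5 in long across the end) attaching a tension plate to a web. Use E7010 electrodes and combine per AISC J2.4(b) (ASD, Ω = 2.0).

R_n/Ω ≈ 76.6 kips

E70XX → F_EXX = 70 ksi.
t_e = 0.707 × 0.375 = 0.2651 in.
R_nwl = 0.6 × 70 × 0.2651 × 10 = 111.4 kips (longitudinal, 2 welds).
R_nwt = 0.6 × 70 × 0.2651 × 3.5 = 38.97 kips (transverse, base value).
(i) R_nwl + R_nwt = 150.3 kips; (ii) 0.85 R_nwl + 1.5 R_nwt = 153.1 kips.
R_n = max = 153.1 kips [governs: (ii)]; R_n/Ω = 76.55 kips.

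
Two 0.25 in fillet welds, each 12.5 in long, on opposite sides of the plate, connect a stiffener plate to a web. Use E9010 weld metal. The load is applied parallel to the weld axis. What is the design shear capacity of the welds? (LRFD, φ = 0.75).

φR_n ≈ 179 kip

E90XX → F_EXX = 90 ksi.
Effective throat t_e = 0.707 × 0.25 = 0.1767 in.
Total length L = 25 in; A_we = 0.1767 × 25 = 4.419 in².
F_nw = 0.6 F_EXX = 0.6 × 90 = 54 ksi.
φR_n = 0.75 × 54 × 4.419 = 179 kip.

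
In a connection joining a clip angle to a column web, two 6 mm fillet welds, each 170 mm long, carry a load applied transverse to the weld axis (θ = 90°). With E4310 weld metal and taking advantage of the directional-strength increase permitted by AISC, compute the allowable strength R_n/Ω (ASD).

E43XX → F_EXX = 430 MPa.
t_e = 0.707 × 6 = 4.242 mm; A_we = 4.242 × 340 = 1442 mm².
Directional factor: 1.0 + 0.5 sin^1.5(90°) = 1.5.
F_nw = 0.6 × 430 × 1.5 = 387 MPa.
R_n/Ω = (387 × 1442) / 2.0 × 10⁻³ = 279.1 kN.

R_n/Ω ≈ 279 kN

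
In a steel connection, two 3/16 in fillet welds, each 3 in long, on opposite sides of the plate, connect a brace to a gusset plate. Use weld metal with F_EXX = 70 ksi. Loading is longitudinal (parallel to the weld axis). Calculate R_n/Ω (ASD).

R_n/Ω ≈ 16.7 kips

Effective throat t_e = 0.707 × 0.1875 = 0.1326 in.
Total length L = 6 in; A_we = 0.1326 × 6 = 0.7954 in².
F_nw = 0.6 F_EXX = 0.6 × 70 = 42 ksi.
R_n = 42 × 0.7954 = 33.41 kips; R_n/Ω = 33.41/2.0 = 16.7 kips.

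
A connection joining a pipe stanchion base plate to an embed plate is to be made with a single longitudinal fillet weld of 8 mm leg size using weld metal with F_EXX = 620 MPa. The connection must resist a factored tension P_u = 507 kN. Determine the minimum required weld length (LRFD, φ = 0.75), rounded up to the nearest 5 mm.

Throat t_e = 0.707 × 8 = 5.656 mm.
φr_n = 0.75 × 0.6 × 620 × 5.656 × 10⁻³ = 1.578 kN/mm.
L_req = P_u / φr_n = 507 / 1.578 = 321.3 mm total.
Round up → use L = 325 mm.

L = 325 mm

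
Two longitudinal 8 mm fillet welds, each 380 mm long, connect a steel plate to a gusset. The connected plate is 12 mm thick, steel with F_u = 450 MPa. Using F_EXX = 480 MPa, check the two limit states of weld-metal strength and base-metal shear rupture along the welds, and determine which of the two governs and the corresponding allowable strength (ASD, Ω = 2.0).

R_n/Ω ≈ 619 kN (weld metal governs)

t_e = 0.707 × 8 = 5.656 mm; L = 760 mm.
Weld metal: R_n/Ω = (1/2.0) × 0.6 × 480 × 5.656 × 760 × 10⁻³ = 619 kN.
Base metal (shear rupture): R_n/Ω = (1/2.0) × 0.6 × 450 × 12 × 760 × 10⁻³ = 1231 kN.
Governing: weld metal.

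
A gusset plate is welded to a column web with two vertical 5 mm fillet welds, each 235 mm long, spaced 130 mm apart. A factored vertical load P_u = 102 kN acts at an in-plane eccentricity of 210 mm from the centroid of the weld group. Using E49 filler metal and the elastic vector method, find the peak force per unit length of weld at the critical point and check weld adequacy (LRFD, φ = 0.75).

f_max ≈ 821 N/mm; NOT adequate

E49XX → F_EXX = 490 MPa.
Total weld length L_w = 470 mm. Treat welds as unit-width lines.
Polar moment about centroid: J = 2[d³/12 + d(b/2)²] = 2[235³/12 + 235×65²] = 4149000 mm³.
Direct shear f_v = P/L_w = 102×10³ / 470 = 217 N/mm (vertical).
Torsion M = P·e = 102×10³ × 210 = 21420000 N·mm.
Critical point at (x, y) = (65, 117.5) from centroid. f_tx = M·y/J = 606.7 N/mm; f_ty = M·x/J = 335.6 N/mm.
Resultant f_max = √[f_tx² + (f_v + f_ty)²] = √[606.7² + (217 + 335.6)²] = 820.6 N/mm.
Capacity per unit length: φr_n = 0.75 × 0.6 × 490 × (0.707 × 5) = 779.5 N/mm.
820.6 > 779.5 → NOT adequate.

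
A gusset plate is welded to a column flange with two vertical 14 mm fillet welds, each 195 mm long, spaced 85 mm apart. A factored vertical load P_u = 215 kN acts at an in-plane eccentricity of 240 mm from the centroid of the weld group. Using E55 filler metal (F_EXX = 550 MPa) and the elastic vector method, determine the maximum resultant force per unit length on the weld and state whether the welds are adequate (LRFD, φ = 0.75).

f_max ≈ 3090 N/mm; NOT adequate

Total weld length L_w = 390 mm. Treat welds as unit-width lines.
Polar moment about centroid: J = 2[d³/12 + d(b/2)²] = 2[195³/12 + 195×42.5²] = 1940000 mm³.
Direct shear f_v = P/L_w = 215×10³ / 390 = 551.3 N/mm (vertical).
Torsion M = P·e = 215×10³ × 240 = 51600000 N·mm.
Critical point at (x, y) = (42.5, 97.5) from centroid. f_tx = M·y/J = 2593 N/mm; f_ty = M·x/J = 1130 N/mm.
Resultant f_max = √[f_tx² + (f_v + f_ty)²] = √[2593² + (551.3 + 1130)²] = 3090 N/mm.
Capacity per unit length: φr_n = 0.75 × 0.6 × 550 × (0.707 × 14) = 2450 N/mm.
3090 > 2450 → NOT adequate.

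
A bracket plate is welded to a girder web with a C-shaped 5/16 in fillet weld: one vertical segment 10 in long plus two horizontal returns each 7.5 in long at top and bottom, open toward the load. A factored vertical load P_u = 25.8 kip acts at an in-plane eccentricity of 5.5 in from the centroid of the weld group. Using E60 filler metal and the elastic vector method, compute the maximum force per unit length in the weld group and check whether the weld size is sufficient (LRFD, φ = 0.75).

f_max ≈ 2.53 kip/in; adequate

E60XX → F_EXX = 60 ksi.
Total weld length L_w = 25 in. Treat welds as unit-width lines.
Centroid: x̄ = 2×7.5×3.75 / 25 = 2.25 in from the vertical weld.
Polar moment about centroid: J = I_x + I_y = [10³/12 + 2×7.5×5²] + [10×2.25² + 2(7.5³/12 + 7.5×1.5²)] = 613 in³.
Direct shear f_v = P/L_w = 25.8 / 25 = 1.032 kip/in (vertical).
Torsion M = P·e = 25.8 × 5.5 = 141.9 kip·in.
Critical point at (x, y) = (5.25, 5) from centroid. f_tx = M·y/J = 1.157 kip/in; f_ty = M·x/J = 1.215 kip/in.
Resultant f_max = √[f_tx² + (f_v + f_ty)²] = √[1.157² + (1.032 + 1.215)²] = 2.528 kip/in.
Capacity per unit length: φr_n = 0.75 × 0.6 × 60 × (0.707 × 0.3125) = 5.965 kip/in.
2.528 ≤ 5.965 → adequate.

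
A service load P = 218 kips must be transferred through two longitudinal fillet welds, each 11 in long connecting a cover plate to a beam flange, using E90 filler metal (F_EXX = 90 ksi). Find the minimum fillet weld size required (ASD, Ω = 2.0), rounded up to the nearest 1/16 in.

w = 9/16 in

Total weld length L = 22 in.
Required throat t_e = P × Ω / (0.6 F_EXX × L) = 218 × 2.0 / (0.6 × 90 × 22) = 0.367 in.
Required leg w = t_e / 0.707 = 0.5191 in → use 9/16 in.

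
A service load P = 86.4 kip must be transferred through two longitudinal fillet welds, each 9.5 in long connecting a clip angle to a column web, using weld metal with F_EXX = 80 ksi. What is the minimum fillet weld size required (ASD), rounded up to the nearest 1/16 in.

w = 5/16 in

Total weld length L = 19 in.
Required throat t_e = P × Ω / (0.6 F_EXX × L) = 86.4 × 2.0 / (0.6 × 80 × 19) = 0.1895 in.
Required leg w = t_e / 0.707 = 0.268 in → use 5/16 in.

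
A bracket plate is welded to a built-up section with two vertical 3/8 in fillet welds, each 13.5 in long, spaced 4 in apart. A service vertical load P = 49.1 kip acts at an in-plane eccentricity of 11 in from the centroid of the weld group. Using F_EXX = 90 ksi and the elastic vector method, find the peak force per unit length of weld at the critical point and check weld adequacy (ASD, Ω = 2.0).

f_max ≈ 8.05 kip/in; NOT adequate

Total weld length L_w = 27 in. Treat welds as unit-width lines.
Polar moment about centroid: J = 2[d³/12 + d(b/2)²] = 2[13.5³/12 + 13.5×2²] = 518.1 in³.
Direct shear f_v = P/L_w = 49.1 / 27 = 1.819 kip/in (vertical).
Torsion M = P·e = 49.1 × 11 = 540.1 kip·in.
Critical point at (x, y) = (2, 6.75) from centroid. f_tx = M·y/J = 7.037 kip/in; f_ty = M·x/J = 2.085 kip/in.
Resultant f_max = √[f_tx² + (f_v + f_ty)²] = √[7.037² + (1.819 + 2.085)²] = 8.047 kip/in.
Capacity per unit length: r_n/Ω = (1/2.0) × 0.6 × 90 × (0.707 × 0.375) = 7.158 kip/in.
8.047 > 7.158 → NOT adequate.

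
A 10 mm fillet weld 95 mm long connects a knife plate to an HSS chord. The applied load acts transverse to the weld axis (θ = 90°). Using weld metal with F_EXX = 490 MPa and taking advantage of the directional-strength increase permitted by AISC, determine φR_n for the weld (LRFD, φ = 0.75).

φR_n ≈ 222 kN

t_e = 0.707 × 10 = 7.07 mm; A_we = 7.07 × 95 = 671.6 mm².
Directional factor: 1.0 + 0.5 sin^1.5(90°) = 1.5.
F_nw = 0.6 × 490 × 1.5 = 441 MPa.
φR_n = 0.75 × 441 × 671.6 × 10⁻³ = 222.1 kN.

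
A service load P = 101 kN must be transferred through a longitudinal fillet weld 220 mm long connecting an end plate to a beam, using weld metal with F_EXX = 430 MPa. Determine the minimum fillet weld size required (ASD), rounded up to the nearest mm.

Total weld length L = 220 mm.
Required throat t_e = P × Ω / (0.6 F_EXX × L) = 101 × 2.0 / (0.6 × 430 × 220 × 10⁻³) = 3.559 mm.
Required leg w = t_e / 0.707 = 5.034 mm → use 6 mm.

w = 6 mm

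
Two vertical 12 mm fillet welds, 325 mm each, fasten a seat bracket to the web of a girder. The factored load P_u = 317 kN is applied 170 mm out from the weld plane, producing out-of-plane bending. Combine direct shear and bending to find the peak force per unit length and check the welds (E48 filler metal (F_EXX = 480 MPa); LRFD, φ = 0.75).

L_w = 2 × 325 = 650 mm; section modulus (unit throat) S = 2 × L²/6 = 35210 mm².
Direct shear f_v = P/L_w = 317×10³/650 = 487.7 N/mm.
Moment M = P × e = 317×10³ × 170 = 53890000 N·mm; bending f_b = M/S = 1531 N/mm.
f_max = √(f_v² + f_b²) = √(487.7² + 1531²) = 1606 N/mm.
φr_n = 0.75 × 0.6 × 480 × (0.707 × 12) = 1833 N/mm → adequate.

f_max ≈ 1610 N/mm; adequate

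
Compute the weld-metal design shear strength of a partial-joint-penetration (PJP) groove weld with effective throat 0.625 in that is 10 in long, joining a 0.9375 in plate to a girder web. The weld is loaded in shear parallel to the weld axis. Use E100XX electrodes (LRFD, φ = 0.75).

E100XX → F_EXX = 100 ksi.
Effective throat (given) t_e = 0.625 in.
A_we = 0.625 × 10 = 6.25 in².
F_nw = 0.6 F_EXX = 60 ksi.
φR_n = 0.75 × 60 × 6.25 = 281.2 kip.

φR_n ≈ 281 kip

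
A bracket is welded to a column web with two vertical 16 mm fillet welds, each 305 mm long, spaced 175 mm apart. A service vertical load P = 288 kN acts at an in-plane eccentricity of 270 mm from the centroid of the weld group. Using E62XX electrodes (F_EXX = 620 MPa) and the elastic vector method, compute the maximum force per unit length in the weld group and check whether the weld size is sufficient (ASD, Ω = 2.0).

Total weld length L_w = 610 mm. Treat welds as unit-width lines.
Polar moment about centroid: J = 2[d³/12 + d(b/2)²] = 2[305³/12 + 305×87.5²] = 9399000 mm³.
Direct shear f_v = P/L_w = 288×10³ / 610 = 472.1 N/mm (vertical).
Torsion M = P·e = 288×10³ × 270 = 77760000 N·mm.
Critical point at (x, y) = (87.5, 152.5) from centroid. f_tx = M·y/J = 1262 N/mm; f_ty = M·x/J = 723.9 N/mm.
Resultant f_max = √[f_tx² + (f_v + f_ty)²] = √[1262² + (472.1 + 723.9)²] = 1738 N/mm.
Capacity per unit length: r_n/Ω = (1/2.0) × 0.6 × 620 × (0.707 × 16) = 2104 N/mm.
1738 ≤ 2104 → adequate.

f_max ≈ 1740 N/mm; adequate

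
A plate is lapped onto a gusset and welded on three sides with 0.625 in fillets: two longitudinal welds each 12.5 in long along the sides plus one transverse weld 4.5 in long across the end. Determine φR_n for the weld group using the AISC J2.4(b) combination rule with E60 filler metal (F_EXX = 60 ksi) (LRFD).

φR_n ≈ 352 kip

t_e = 0.707 × 0.625 = 0.4419 in.
R_nwl = 0.6 × 60 × 0.4419 × 25 = 397.7 kip (longitudinal, 2 welds).
R_nwt = 0.6 × 60 × 0.4419 × 4.5 = 71.58 kip (transverse, base value).
(i) R_nwl + R_nwt = 469.3 kip; (ii) 0.85 R_nwl + 1.5 R_nwt = 445.4 kip.
R_n = max = 469.3 kip [governs: (i)]; φR_n = 352 kip.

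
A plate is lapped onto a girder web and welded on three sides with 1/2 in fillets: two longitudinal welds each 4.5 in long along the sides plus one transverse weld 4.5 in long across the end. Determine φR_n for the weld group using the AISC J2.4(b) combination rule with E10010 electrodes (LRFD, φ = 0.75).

E100XX → F_EXX = 100 ksi.
t_e = 0.707 × 0.5 = 0.3535 in.
R_nwl = 0.6 × 100 × 0.3535 × 9 = 190.9 kip (longitudinal, 2 welds).
R_nwt = 0.6 × 100 × 0.3535 × 4.5 = 95.44 kip (transverse, base value).
(i) R_nwl + R_nwt = 286.3 kip; (ii) 0.85 R_nwl + 1.5 R_nwt = 305.4 kip.
R_n = max = 305.4 kip [governs: (ii)]; φR_n = 229.1 kip.

φR_n ≈ 229 kip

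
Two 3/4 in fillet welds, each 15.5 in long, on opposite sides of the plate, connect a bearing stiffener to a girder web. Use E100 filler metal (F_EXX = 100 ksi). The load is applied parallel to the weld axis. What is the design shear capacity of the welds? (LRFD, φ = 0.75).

Effective throat t_e = 0.707 × 0.75 = 0.5302 in.
Total length L = 31 in; A_we = 0.5302 × 31 = 16.44 in².
F_nw = 0.6 F_EXX = 0.6 × 100 = 60 ksi.
φR_n = 0.75 × 60 × 16.44 = 739.7 kip.

φR_n ≈ 740 kip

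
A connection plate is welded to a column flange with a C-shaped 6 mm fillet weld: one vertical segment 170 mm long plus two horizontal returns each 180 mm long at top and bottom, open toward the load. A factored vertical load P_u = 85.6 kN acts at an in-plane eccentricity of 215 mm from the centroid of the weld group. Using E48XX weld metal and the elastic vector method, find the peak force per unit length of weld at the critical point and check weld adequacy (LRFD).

f_max ≈ 685 N/mm; adequate

E48XX → F_EXX = 480 MPa.
Total weld length L_w = 530 mm. Treat welds as unit-width lines.
Centroid: x̄ = 2×180×90 / 530 = 61.13 mm from the vertical weld.
Polar moment about centroid: J = I_x + I_y = [170³/12 + 2×180×85²] + [170×61.13² + 2(180³/12 + 180×28.87²)] = 4918000 mm³.
Direct shear f_v = P/L_w = 85.6×10³ / 530 = 161.5 N/mm (vertical).
Torsion M = P·e = 85.6×10³ × 215 = 18404000 N·mm.
Critical point at (x, y) = (118.9, 85) from centroid. f_tx = M·y/J = 318.1 N/mm; f_ty = M·x/J = 444.8 N/mm.
Resultant f_max = √[f_tx² + (f_v + f_ty)²] = √[318.1² + (161.5 + 444.8)²] = 684.7 N/mm.
Capacity per unit length: φr_n = 0.75 × 0.6 × 480 × (0.707 × 6) = 916.3 N/mm.
684.7 ≤ 916.3 → adequate.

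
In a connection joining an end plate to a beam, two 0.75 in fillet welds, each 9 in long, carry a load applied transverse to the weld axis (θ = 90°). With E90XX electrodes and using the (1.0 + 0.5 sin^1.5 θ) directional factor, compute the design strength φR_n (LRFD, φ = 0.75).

φR_n ≈ 580 kips

E90XX → F_EXX = 90 ksi.
t_e = 0.707 × 0.75 = 0.5302 in; A_we = 0.5302 × 18 = 9.544 in².
Directional factor: 1.0 + 0.5 sin^1.5(90°) = 1.5.
F_nw = 0.6 × 90 × 1.5 = 81 ksi.
φR_n = 0.75 × 81 × 9.544 = 579.8 kips.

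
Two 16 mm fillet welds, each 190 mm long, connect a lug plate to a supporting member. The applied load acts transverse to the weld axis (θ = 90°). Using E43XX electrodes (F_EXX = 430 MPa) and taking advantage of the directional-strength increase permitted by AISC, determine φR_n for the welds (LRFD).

φR_n ≈ 1250 kN

t_e = 0.707 × 16 = 11.31 mm; A_we = 11.31 × 380 = 4299 mm².
Directional factor: 1.0 + 0.5 sin^1.5(90°) = 1.5.
F_nw = 0.6 × 430 × 1.5 = 387 MPa.
φR_n = 0.75 × 387 × 4299 × 10⁻³ = 1248 kN.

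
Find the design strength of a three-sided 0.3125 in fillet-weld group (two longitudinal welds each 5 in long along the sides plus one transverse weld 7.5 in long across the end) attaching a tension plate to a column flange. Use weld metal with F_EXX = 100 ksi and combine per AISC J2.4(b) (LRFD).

t_e = 0.707 × 0.3125 = 0.2209 in.
R_nwl = 0.6 × 100 × 0.2209 × 10 = 132.6 kips (longitudinal, 2 welds).
R_nwt = 0.6 × 100 × 0.2209 × 7.5 = 99.42 kips (transverse, base value).
(i) R_nwl + R_nwt = 232 kips; (ii) 0.85 R_nwl + 1.5 R_nwt = 261.8 kips.
R_n = max = 261.8 kips [governs: (ii)]; φR_n = 196.4 kips.

φR_n ≈ 196 kips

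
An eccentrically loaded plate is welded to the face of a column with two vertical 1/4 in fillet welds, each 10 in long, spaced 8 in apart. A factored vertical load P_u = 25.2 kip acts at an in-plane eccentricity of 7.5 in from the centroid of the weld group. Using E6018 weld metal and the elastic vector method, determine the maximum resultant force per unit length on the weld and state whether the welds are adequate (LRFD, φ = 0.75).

f_max ≈ 3.42 kip/in; adequate

E60XX → F_EXX = 60 ksi.
Total weld length L_w = 20 in. Treat welds as unit-width lines.
Polar moment about centroid: J = 2[d³/12 + d(b/2)²] = 2[10³/12 + 10×4²] = 486.7 in³.
Direct shear f_v = P/L_w = 25.2 / 20 = 1.26 kip/in (vertical).
Torsion M = P·e = 25.2 × 7.5 = 189 kip·in.
Critical point at (x, y) = (4, 5) from centroid. f_tx = M·y/J = 1.942 kip/in; f_ty = M·x/J = 1.553 kip/in.
Resultant f_max = √[f_tx² + (f_v + f_ty)²] = √[1.942² + (1.26 + 1.553)²] = 3.418 kip/in.
Capacity per unit length: φr_n = 0.75 × 0.6 × 60 × (0.707 × 0.25) = 4.772 kip/in.
3.418 ≤ 4.772 → adequate.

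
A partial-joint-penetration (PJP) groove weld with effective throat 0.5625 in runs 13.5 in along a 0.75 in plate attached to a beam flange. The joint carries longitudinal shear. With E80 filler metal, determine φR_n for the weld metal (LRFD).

E80XX → F_EXX = 80 ksi.
Effective throat (given) t_e = 0.5625 in.
A_we = 0.5625 × 13.5 = 7.594 in².
F_nw = 0.6 F_EXX = 48 ksi.
φR_n = 0.75 × 48 × 7.594 = 273.4 kips.

φR_n ≈ 273 kips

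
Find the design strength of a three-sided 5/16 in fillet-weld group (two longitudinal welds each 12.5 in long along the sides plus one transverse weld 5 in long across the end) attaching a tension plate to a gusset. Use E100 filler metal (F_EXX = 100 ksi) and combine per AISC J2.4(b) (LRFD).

t_e = 0.707 × 0.3125 = 0.2209 in.
R_nwl = 0.6 × 100 × 0.2209 × 25 = 331.4 kip (longitudinal, 2 welds).
R_nwt = 0.6 × 100 × 0.2209 × 5 = 66.28 kip (transverse, base value).
(i) R_nwl + R_nwt = 397.7 kip; (ii) 0.85 R_nwl + 1.5 R_nwt = 381.1 kip.
R_n = max = 397.7 kip [governs: (i)]; φR_n = 298.3 kip.

φR_n ≈ 298 kip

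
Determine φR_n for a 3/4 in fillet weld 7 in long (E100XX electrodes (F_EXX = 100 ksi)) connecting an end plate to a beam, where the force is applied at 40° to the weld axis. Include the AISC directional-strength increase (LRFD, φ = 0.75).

φR_n ≈ 210 kip

t_e = 0.707 × 0.75 = 0.5302 in; A_we = 0.5302 × 7 = 3.712 in².
Directional factor: 1.0 + 0.5 sin^1.5(40°) = 1.258.
F_nw = 0.6 × 100 × 1.258 = 75.46 ksi.
φR_n = 0.75 × 75.46 × 3.712 = 210.1 kip.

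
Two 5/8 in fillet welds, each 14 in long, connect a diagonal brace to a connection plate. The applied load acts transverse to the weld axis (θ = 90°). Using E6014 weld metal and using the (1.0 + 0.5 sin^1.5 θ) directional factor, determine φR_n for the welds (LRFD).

E60XX → F_EXX = 60 ksi.
t_e = 0.707 × 0.625 = 0.4419 in; A_we = 0.4419 × 28 = 12.37 in².
Directional factor: 1.0 + 0.5 sin^1.5(90°) = 1.5.
F_nw = 0.6 × 60 × 1.5 = 54 ksi.
φR_n = 0.75 × 54 × 12.37 = 501.1 kips.

φR_n ≈ 501 kips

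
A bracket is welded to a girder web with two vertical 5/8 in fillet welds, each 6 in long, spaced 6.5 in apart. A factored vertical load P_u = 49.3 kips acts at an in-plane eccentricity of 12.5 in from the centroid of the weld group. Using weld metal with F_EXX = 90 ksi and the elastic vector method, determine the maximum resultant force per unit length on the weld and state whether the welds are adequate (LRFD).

f_max ≈ 20 kip/in; NOT adequate

Total weld length L_w = 12 in. Treat welds as unit-width lines.
Polar moment about centroid: J = 2[d³/12 + d(b/2)²] = 2[6³/12 + 6×3.25²] = 162.8 in³.
Direct shear f_v = P/L_w = 49.3 / 12 = 4.108 kip/in (vertical).
Torsion M = P·e = 49.3 × 12.5 = 616.25 kip·in.
Critical point at (x, y) = (3.25, 3) from centroid. f_tx = M·y/J = 11.36 kip/in; f_ty = M·x/J = 12.31 kip/in.
Resultant f_max = √[f_tx² + (f_v + f_ty)²] = √[11.36² + (4.108 + 12.31)²] = 19.96 kip/in.
Capacity per unit length: φr_n = 0.75 × 0.6 × 90 × (0.707 × 0.625) = 17.9 kip/in.
19.96 > 17.9 → NOT adequate.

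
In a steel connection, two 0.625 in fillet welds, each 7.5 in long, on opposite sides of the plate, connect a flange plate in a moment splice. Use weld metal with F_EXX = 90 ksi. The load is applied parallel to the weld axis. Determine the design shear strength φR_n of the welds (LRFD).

Effective throat t_e = 0.707 × 0.625 = 0.4419 in.
Total length L = 15 in; A_we = 0.4419 × 15 = 6.628 in².
F_nw = 0.6 F_EXX = 0.6 × 90 = 54 ksi.
φR_n = 0.75 × 54 × 6.628 = 268.4 kips.

φR_n ≈ 268 kips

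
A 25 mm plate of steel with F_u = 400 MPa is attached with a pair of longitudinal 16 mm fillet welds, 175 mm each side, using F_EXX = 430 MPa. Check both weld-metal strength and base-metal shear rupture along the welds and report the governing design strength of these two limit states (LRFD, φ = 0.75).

φR_n ≈ 766 kN (weld metal governs)

t_e = 0.707 × 16 = 11.31 mm; L = 350 mm.
Weld metal: φR_n = 0.75 × 0.6 × 430 × 11.31 × 350 × 10⁻³ = 766.1 kN.
Base metal (shear rupture): φR_n = 0.75 × 0.6 × 400 × 25 × 350 × 10⁻³ = 1575 kN.
Governing: weld metal.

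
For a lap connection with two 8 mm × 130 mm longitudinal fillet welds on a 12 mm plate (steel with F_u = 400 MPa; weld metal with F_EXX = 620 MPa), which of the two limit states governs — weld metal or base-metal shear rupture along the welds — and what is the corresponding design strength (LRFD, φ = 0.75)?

φR_n ≈ 410 kN (weld metal governs)

t_e = 0.707 × 8 = 5.656 mm; L = 260 mm.
Weld metal: φR_n = 0.75 × 0.6 × 620 × 5.656 × 260 × 10⁻³ = 410.3 kN.
Base metal (shear rupture): φR_n = 0.75 × 0.6 × 400 × 12 × 260 × 10⁻³ = 561.6 kN.
Governing: weld metal.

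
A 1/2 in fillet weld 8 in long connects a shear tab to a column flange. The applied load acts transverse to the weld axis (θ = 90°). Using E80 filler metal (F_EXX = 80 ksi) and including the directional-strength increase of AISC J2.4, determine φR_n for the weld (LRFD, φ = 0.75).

t_e = 0.707 × 0.5 = 0.3535 in; A_we = 0.3535 × 8 = 2.828 in².
Directional factor: 1.0 + 0.5 sin^1.5(90°) = 1.5.
F_nw = 0.6 × 80 × 1.5 = 72 ksi.
φR_n = 0.75 × 72 × 2.828 = 152.7 kip.

φR_n ≈ 153 kip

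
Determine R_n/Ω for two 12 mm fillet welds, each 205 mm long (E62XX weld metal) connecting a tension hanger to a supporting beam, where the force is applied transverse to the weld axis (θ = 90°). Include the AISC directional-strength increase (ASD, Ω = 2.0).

R_n/Ω ≈ 970 kN

E62XX → F_EXX = 620 MPa.
t_e = 0.707 × 12 = 8.484 mm; A_we = 8.484 × 410 = 3478 mm².
Directional factor: 1.0 + 0.5 sin^1.5(90°) = 1.5.
F_nw = 0.6 × 620 × 1.5 = 558 MPa.
R_n/Ω = (558 × 3478) / 2.0 × 10⁻³ = 970.5 kN.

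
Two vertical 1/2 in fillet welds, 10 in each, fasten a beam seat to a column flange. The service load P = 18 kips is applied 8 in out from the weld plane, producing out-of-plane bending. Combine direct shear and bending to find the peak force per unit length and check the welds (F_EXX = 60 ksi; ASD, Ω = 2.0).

f_max ≈ 4.41 kip/in; adequate

L_w = 2 × 10 = 20 in; section modulus (unit throat) S = 2 × L²/6 = 33.33 in².
Direct shear f_v = P/L_w = 18/20 = 0.9 kip/in.
Moment M = P × e = 18 × 8 = 144 kip·in; bending f_b = M/S = 4.32 kip/in.
f_max = √(f_v² + f_b²) = √(0.9² + 4.32²) = 4.413 kip/in.
r_n/Ω = (1/2.0) × 0.6 × 60 × (0.707 × 0.5) = 6.363 kip/in → adequate.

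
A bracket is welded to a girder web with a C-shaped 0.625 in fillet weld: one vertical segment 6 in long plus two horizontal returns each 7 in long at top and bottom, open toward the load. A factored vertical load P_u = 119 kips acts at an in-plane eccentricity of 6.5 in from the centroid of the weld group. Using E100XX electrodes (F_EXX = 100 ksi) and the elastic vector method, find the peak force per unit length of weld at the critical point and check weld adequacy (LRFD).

Total weld length L_w = 20 in. Treat welds as unit-width lines.
Centroid: x̄ = 2×7×3.5 / 20 = 2.45 in from the vertical weld.
Polar moment about centroid: J = I_x + I_y = [6³/12 + 2×7×3²] + [6×2.45² + 2(7³/12 + 7×1.05²)] = 252.6 in³.
Direct shear f_v = P/L_w = 119 / 20 = 5.95 kip/in (vertical).
Torsion M = P·e = 119 × 6.5 = 773.5 kip·in.
Critical point at (x, y) = (4.55, 3) from centroid. f_tx = M·y/J = 9.186 kip/in; f_ty = M·x/J = 13.93 kip/in.
Resultant f_max = √[f_tx² + (f_v + f_ty)²] = √[9.186² + (5.95 + 13.93)²] = 21.9 kip/in.
Capacity per unit length: φr_n = 0.75 × 0.6 × 100 × (0.707 × 0.625) = 19.88 kip/in.
21.9 > 19.88 → NOT adequate.

f_max ≈ 21.9 kip/in; NOT adequate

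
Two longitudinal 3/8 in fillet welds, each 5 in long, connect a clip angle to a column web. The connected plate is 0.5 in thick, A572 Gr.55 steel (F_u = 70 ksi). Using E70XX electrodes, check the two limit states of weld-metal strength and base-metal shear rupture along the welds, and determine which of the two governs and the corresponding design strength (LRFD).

φR_n ≈ 83.5 kip (weld metal governs)

E70XX → F_EXX = 70 ksi.
t_e = 0.707 × 0.375 = 0.2651 in; L = 10 in.
Weld metal: φR_n = 0.75 × 0.6 × 70 × 0.2651 × 10 = 83.51 kip.
Base metal (shear rupture): φR_n = 0.75 × 0.6 × 70 × 0.5 × 10 = 157.5 kip.
Governing: weld metal.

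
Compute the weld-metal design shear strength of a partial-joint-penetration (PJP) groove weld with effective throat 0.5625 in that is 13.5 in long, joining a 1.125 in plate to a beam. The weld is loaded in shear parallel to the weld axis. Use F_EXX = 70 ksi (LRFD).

φR_n ≈ 239 kips

Effective throat (given) t_e = 0.5625 in.
A_we = 0.5625 × 13.5 = 7.594 in².
F_nw = 0.6 F_EXX = 42 ksi.
φR_n = 0.75 × 42 × 7.594 = 239.2 kips.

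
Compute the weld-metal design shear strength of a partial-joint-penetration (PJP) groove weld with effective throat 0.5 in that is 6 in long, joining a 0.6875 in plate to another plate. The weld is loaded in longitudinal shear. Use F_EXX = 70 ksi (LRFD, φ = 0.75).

φR_n ≈ 94.5 kips

Effective throat (given) t_e = 0.5 in.
A_we = 0.5 × 6 = 3 in².
F_nw = 0.6 F_EXX = 42 ksi.
φR_n = 0.75 × 42 × 3 = 94.5 kips.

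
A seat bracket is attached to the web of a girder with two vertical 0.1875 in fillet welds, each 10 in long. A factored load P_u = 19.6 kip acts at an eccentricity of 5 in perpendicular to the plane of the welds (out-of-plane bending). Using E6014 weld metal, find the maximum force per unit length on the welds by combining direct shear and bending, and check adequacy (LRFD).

E60XX → F_EXX = 60 ksi.
L_w = 2 × 10 = 20 in; section modulus (unit throat) S = 2 × L²/6 = 33.33 in².
Direct shear f_v = P/L_w = 19.6/20 = 0.98 kip/in.
Moment M = P × e = 19.6 × 5 = 98 kip·in; bending f_b = M/S = 2.94 kip/in.
f_max = √(f_v² + f_b²) = √(0.98² + 2.94²) = 3.099 kip/in.
φr_n = 0.75 × 0.6 × 60 × (0.707 × 0.1875) = 3.579 kip/in → adequate.

f_max ≈ 3.1 kip/in; adequate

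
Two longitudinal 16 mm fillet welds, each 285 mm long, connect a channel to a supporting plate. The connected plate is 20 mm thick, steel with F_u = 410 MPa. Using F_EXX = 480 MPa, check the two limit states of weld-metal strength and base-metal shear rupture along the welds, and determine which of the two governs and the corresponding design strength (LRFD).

t_e = 0.707 × 16 = 11.31 mm; L = 570 mm.
Weld metal: φR_n = 0.75 × 0.6 × 480 × 11.31 × 570 × 10⁻³ = 1393 kN.
Base metal (shear rupture): φR_n = 0.75 × 0.6 × 410 × 20 × 570 × 10⁻³ = 2103 kN.
Governing: weld metal.

φR_n ≈ 1390 kN (weld metal governs)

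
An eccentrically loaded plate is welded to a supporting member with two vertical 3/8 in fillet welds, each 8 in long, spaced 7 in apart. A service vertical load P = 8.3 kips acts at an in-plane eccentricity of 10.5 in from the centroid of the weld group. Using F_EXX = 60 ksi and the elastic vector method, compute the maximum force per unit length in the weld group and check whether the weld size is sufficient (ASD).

f_max ≈ 2.03 kip/in; adequate

Total weld length L_w = 16 in. Treat welds as unit-width lines.
Polar moment about centroid: J = 2[d³/12 + d(b/2)²] = 2[8³/12 + 8×3.5²] = 281.3 in³.
Direct shear f_v = P/L_w = 8.3 / 16 = 0.5188 kip/in (vertical).
Torsion M = P·e = 8.3 × 10.5 = 87.15 kip·in.
Critical point at (x, y) = (3.5, 4) from centroid. f_tx = M·y/J = 1.239 kip/in; f_ty = M·x/J = 1.084 kip/in.
Resultant f_max = √[f_tx² + (f_v + f_ty)²] = √[1.239² + (0.5188 + 1.084)²] = 2.026 kip/in.
Capacity per unit length: r_n/Ω = (1/2.0) × 0.6 × 60 × (0.707 × 0.375) = 4.772 kip/in.
2.026 ≤ 4.772 → adequate.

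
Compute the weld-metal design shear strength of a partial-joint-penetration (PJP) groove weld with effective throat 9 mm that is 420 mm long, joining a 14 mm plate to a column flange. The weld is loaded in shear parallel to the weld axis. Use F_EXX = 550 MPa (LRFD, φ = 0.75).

φR_n ≈ 936 kN

Effective throat (given) t_e = 9 mm.
A_we = 9 × 420 = 3780 mm².
F_nw = 0.6 F_EXX = 330 MPa.
φR_n = 0.75 × 330 × 3780 × 10⁻³ = 935.6 kN.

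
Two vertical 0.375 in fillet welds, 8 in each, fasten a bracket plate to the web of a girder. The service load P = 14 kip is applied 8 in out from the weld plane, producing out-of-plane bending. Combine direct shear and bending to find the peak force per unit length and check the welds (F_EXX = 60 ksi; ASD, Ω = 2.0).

L_w = 2 × 8 = 16 in; section modulus (unit throat) S = 2 × L²/6 = 21.33 in².
Direct shear f_v = P/L_w = 14/16 = 0.875 kip/in.
Moment M = P × e = 14 × 8 = 112 kip·in; bending f_b = M/S = 5.25 kip/in.
f_max = √(f_v² + f_b²) = √(0.875² + 5.25²) = 5.322 kip/in.
r_n/Ω = (1/2.0) × 0.6 × 60 × (0.707 × 0.375) = 4.772 kip/in → NOT adequate.

f_max ≈ 5.32 kip/in; NOT adequate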